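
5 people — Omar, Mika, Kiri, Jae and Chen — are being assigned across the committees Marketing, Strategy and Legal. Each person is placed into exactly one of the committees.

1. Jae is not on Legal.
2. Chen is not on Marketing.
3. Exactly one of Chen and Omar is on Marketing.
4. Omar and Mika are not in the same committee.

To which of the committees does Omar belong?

From (1): Jae ∉ Legal.
From (2): Chen ∉ Marketing.
(3) (exactly one): Omar ∈ Marketing.
(4): Mika ∉ Marketing.

Omar: Marketing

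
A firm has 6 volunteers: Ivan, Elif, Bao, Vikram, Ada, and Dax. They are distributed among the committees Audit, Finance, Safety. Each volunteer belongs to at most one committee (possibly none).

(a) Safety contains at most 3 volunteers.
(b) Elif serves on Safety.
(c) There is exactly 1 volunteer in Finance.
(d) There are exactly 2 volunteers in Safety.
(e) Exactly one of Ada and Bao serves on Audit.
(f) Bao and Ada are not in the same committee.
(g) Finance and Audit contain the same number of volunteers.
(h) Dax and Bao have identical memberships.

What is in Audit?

Audit = {Ada}

From (b): Elif ∈ Safety.
Suppose Ivan ∈ Audit: no assignment then satisfies all the clues, so Ivan ∉ Audit.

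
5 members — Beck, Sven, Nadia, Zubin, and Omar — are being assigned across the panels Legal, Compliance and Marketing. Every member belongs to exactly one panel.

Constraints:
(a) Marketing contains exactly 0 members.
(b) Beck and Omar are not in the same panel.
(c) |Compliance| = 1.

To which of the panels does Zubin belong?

Zubin: Legal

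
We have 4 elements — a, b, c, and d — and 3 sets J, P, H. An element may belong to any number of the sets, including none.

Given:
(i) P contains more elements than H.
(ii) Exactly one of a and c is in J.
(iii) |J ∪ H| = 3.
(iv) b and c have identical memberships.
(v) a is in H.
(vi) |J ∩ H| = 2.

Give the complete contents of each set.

J = {b, c}; P = {a, b, c, d}; H = {a, b, c}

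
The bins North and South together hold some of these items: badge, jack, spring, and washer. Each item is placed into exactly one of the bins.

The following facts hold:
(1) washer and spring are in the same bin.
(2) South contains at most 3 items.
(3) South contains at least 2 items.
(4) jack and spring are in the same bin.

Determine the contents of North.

North = {badge}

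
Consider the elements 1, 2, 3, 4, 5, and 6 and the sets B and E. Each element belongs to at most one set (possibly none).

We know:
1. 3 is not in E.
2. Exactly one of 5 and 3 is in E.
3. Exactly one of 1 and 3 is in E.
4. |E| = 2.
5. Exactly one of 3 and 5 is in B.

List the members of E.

E = {1, 5}

From (1): 3 ∉ E.
(2) (exactly one): 5 ∈ E.
(3) (exactly one): 1 ∈ E.
(4): E already has 2, so the rest are out.
(5) (exactly one): 3 ∈ B.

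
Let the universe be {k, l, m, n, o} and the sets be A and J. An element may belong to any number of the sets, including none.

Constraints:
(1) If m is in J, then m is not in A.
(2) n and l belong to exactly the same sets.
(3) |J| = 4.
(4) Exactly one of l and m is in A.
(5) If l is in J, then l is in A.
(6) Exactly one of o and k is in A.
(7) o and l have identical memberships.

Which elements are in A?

A = {l, n, o}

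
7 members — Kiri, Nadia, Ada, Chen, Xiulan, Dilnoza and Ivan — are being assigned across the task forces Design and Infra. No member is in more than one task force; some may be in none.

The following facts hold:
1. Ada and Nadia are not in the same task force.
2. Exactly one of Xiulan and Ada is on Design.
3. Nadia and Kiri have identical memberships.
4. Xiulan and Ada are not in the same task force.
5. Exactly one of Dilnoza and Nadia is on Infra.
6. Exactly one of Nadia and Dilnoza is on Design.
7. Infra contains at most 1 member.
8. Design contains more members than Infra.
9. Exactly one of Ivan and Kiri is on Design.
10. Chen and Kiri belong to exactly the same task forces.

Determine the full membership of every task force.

Design = {Chen, Kiri, Nadia, Xiulan}; Infra = {Dilnoza}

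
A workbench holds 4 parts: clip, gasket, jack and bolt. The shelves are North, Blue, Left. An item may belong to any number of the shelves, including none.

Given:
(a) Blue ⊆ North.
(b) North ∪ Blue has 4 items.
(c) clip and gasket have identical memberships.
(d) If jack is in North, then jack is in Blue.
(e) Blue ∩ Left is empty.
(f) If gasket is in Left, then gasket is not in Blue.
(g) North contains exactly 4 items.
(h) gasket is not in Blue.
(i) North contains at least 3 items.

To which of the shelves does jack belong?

jack: Blue, North

From (h): gasket ∉ Blue.
(c): clip matches gasket: clip ∉ Blue.
(g): only 4 candidates remain for North, so all are in.
(d): jack ∈ Blue.
(e) (disjoint): jack ∉ Left.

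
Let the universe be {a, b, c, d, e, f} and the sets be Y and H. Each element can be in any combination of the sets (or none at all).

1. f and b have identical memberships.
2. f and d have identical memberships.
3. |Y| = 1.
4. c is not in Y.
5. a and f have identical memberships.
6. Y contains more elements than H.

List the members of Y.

Y = {e}

From (4): c ∉ Y.
Suppose a ∈ Y: no assignment then satisfies all the clues, so a ∉ Y.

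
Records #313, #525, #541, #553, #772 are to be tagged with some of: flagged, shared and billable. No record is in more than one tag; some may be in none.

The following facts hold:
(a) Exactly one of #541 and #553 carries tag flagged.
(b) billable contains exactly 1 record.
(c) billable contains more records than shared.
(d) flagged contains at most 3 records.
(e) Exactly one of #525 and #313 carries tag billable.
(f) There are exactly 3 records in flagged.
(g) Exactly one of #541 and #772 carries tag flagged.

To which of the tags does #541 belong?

#541: none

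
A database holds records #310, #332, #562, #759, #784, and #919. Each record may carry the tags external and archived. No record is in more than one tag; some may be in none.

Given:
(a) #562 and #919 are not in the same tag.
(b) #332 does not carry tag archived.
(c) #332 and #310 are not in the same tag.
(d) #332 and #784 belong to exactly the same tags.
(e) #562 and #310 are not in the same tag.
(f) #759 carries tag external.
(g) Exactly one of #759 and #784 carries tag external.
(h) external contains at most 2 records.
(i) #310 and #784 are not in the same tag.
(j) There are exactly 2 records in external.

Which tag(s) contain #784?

From (b): #332 ∉ archived.
From (f): #759 ∈ external.
(d): #784 matches #332: #784 ∉ archived.
(g) (exactly one): #784 ∉ external.
(d): #332 matches #784: #332 ∉ external.

#784: none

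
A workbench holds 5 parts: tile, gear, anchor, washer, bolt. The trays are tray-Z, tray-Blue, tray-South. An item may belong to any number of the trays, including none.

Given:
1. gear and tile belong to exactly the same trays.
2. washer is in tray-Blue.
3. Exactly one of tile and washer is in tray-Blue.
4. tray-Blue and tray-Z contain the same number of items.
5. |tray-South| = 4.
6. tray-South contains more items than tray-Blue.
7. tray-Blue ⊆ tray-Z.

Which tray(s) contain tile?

tile: tray-South

From (2): washer ∈ tray-Blue.
(3) (exactly one): tile ∉ tray-Blue.
(7) with washer ∈ tray-Blue: washer ∈ tray-Z.
(1): gear matches tile: gear ∉ tray-Blue.
Suppose tile ∈ tray-Z: no assignment then satisfies all the clues, so tile ∉ tray-Z.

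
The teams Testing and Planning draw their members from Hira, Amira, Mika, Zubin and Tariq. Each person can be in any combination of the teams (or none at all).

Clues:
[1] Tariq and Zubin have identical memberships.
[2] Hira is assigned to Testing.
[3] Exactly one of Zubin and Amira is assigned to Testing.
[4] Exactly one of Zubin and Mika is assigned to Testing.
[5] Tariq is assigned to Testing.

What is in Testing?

Testing = {Hira, Tariq, Zubin}

From (2): Hira ∈ Testing.
From (5): Tariq ∈ Testing.
(1): Zubin matches Tariq: Zubin ∈ Testing.
(3) (exactly one): Amira ∉ Testing.
(4) (exactly one): Mika ∉ Testing.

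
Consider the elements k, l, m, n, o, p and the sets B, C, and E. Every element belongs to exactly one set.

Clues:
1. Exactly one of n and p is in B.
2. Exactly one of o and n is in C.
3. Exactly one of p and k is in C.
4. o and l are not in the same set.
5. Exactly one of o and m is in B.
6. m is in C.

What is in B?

From (6): m ∈ C.
(5) (exactly one): o ∈ B.
(2) (exactly one): n ∈ C.
(4): l ∉ B.
(1) (exactly one): p ∈ B.
(3) (exactly one): k ∈ C.

B = {o, p}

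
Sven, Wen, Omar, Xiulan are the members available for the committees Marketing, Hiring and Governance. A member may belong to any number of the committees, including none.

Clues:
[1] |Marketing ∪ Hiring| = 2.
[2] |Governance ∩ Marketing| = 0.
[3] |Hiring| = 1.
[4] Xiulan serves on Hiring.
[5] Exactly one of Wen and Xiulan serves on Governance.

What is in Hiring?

Hiring = {Xiulan}

From (4): Xiulan ∈ Hiring.
(3): Hiring already has 1, so the rest are out.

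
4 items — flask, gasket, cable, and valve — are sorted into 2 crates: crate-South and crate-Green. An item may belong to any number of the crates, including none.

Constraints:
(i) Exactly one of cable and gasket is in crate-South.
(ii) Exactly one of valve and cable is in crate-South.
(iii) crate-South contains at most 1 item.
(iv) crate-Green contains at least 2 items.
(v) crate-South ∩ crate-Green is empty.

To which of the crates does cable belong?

cable: crate-South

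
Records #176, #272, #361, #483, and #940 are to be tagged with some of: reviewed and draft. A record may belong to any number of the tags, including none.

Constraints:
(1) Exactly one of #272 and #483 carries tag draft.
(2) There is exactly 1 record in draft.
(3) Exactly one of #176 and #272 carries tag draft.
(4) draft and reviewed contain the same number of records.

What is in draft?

draft = {#272}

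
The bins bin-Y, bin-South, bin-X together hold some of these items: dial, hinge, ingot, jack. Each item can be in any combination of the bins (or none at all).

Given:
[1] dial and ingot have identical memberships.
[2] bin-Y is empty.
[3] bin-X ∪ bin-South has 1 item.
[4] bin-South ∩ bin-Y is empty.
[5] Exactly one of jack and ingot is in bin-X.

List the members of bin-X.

bin-X = {jack}

(2): bin-Y already has 0, so the rest are out.
Suppose dial ∈ bin-X: no assignment then satisfies all the clues, so dial ∉ bin-X.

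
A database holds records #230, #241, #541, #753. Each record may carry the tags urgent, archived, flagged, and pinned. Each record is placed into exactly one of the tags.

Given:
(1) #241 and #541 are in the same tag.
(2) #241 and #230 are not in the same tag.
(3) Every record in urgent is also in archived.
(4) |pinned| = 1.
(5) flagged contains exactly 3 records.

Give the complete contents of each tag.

urgent = {}; archived = {}; flagged = {#241, #541, #753}; pinned = {#230}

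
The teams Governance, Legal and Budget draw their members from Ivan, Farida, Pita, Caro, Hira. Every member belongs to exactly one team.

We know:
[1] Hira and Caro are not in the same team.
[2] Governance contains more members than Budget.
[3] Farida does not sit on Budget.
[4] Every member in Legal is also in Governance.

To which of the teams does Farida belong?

Farida: Governance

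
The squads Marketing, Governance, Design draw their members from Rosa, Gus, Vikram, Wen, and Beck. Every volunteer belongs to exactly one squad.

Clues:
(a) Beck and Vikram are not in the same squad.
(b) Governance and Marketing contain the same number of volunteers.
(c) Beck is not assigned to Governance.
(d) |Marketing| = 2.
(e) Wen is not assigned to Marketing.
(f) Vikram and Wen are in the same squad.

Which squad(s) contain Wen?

From (c): Beck ∉ Governance.
From (e): Wen ∉ Marketing.
(f): Vikram matches Wen: Vikram ∉ Marketing.
Suppose Wen ∉ Governance: no assignment then satisfies all the clues, so Wen ∈ Governance.

Wen: Governance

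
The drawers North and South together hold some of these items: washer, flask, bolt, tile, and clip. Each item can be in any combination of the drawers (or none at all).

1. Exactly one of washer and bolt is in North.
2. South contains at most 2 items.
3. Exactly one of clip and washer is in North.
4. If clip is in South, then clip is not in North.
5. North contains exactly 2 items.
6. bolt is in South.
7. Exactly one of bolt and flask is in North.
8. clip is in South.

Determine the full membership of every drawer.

North = {flask, washer}; South = {bolt, clip}

From (6): bolt ∈ South.
From (8): clip ∈ South.
(2): South already has 2, so the rest are out.
(4): clip ∉ North.
(3) (exactly one): washer ∈ North.
(1) (exactly one): bolt ∉ North.
(7) (exactly one): flask ∈ North.
(5): North already has 2, so the rest are out.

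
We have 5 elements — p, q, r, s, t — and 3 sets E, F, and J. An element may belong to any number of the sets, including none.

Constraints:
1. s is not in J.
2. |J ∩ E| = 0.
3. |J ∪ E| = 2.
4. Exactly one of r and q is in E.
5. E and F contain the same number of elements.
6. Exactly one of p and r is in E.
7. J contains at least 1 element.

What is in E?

E = {r}

From (1): s ∉ J.
Suppose p ∈ E: no assignment then satisfies all the clues, so p ∉ E.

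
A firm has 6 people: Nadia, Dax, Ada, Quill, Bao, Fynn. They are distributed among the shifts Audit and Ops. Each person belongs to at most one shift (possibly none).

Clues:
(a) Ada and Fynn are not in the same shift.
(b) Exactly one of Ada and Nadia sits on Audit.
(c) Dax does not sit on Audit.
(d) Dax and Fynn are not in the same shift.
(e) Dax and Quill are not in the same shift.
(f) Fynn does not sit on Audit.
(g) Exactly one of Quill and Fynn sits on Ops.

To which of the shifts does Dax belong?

From (c): Dax ∉ Audit.
From (f): Fynn ∉ Audit.
Suppose Dax ∈ Ops: no assignment then satisfies all the clues, so Dax ∉ Ops.

Dax: none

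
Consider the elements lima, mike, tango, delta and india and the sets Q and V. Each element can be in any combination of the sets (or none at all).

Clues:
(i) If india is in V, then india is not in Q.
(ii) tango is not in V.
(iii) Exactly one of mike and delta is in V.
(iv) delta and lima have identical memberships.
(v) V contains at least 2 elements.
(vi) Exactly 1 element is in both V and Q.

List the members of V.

V = {india, mike}

From (ii): tango ∉ V.
Suppose lima ∈ V: no assignment then satisfies all the clues, so lima ∉ V.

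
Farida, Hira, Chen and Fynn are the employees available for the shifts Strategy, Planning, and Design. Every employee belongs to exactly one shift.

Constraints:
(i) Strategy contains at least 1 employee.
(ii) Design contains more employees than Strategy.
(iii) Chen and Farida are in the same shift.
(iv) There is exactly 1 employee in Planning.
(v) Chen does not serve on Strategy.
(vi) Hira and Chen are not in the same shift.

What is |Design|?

From (v): Chen ∉ Strategy.
(iii): Farida matches Chen: Farida ∉ Strategy.
Suppose Farida ∈ Planning: no assignment then satisfies all the clues, so Farida ∉ Planning.

2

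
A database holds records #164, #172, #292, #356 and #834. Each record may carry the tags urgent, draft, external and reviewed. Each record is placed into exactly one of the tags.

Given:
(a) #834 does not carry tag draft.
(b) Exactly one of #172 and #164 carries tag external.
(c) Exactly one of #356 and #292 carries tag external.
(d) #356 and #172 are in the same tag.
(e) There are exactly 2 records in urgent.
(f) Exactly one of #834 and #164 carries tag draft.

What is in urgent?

From (a): #834 ∉ draft.
(f) (exactly one): #164 ∈ draft.
(b) (exactly one): #172 ∈ external.
(d): #356 matches #172: #356 ∉ urgent.
(d): #356 matches #172: #356 ∉ draft.
(d): #356 matches #172: #356 ∈ external.
(e): only 2 candidates remain for urgent, so all are in.

urgent = {#292, #834}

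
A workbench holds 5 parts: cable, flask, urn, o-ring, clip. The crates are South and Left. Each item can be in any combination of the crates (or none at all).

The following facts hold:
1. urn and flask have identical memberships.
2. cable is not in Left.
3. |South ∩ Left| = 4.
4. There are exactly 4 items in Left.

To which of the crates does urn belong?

From (2): cable ∉ Left.
(4): only 4 candidates remain for Left, so all are in.
Suppose urn ∉ South: no assignment then satisfies all the clues, so urn ∈ South.

urn: Left, South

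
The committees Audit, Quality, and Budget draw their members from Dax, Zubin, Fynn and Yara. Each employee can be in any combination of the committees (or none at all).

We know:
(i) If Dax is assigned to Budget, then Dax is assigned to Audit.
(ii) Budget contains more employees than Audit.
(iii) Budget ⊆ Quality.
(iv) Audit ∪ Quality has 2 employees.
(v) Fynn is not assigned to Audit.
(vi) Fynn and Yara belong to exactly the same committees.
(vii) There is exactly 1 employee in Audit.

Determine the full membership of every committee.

Audit = {Dax}; Quality = {Dax, Zubin}; Budget = {Dax, Zubin}

From (v): Fynn ∉ Audit.
(vi): Yara matches Fynn: Yara ∉ Audit.
Suppose Dax ∉ Audit: no assignment then satisfies all the clues, so Dax ∈ Audit.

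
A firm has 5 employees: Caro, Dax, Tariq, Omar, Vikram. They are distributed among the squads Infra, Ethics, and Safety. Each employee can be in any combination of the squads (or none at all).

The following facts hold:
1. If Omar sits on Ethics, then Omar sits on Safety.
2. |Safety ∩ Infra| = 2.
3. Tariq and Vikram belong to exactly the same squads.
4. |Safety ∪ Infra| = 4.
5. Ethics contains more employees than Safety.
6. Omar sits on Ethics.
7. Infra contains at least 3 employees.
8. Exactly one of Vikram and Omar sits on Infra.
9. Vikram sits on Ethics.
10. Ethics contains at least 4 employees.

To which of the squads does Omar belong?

From (6): Omar ∈ Ethics.
From (9): Vikram ∈ Ethics.
(1): Omar ∈ Safety.
(3): Tariq matches Vikram: Tariq ∈ Ethics.
Suppose Omar ∈ Infra: no assignment then satisfies all the clues, so Omar ∉ Infra.

Omar: Ethics, Safety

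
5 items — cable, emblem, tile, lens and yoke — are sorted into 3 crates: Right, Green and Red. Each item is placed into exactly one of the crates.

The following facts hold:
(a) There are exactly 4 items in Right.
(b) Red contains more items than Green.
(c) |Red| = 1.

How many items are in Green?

0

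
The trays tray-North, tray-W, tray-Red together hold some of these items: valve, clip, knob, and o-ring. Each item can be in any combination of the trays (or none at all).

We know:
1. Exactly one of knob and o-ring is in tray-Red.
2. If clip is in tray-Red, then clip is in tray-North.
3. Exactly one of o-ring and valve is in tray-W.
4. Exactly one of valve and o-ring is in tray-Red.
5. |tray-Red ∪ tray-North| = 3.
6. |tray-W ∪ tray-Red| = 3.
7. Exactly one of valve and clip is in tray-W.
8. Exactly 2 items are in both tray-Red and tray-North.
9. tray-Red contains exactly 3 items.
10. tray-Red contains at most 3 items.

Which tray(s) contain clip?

clip: tray-North, tray-Red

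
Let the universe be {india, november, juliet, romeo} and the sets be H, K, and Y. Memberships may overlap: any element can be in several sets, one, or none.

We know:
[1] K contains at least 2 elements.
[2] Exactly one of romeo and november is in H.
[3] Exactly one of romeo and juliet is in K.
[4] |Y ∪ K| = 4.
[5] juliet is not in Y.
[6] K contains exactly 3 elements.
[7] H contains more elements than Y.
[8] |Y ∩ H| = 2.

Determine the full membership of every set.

H = {india, juliet, romeo}; K = {india, juliet, november}; Y = {india, romeo}

From (5): juliet ∉ Y.
Suppose india ∉ H: no assignment then satisfies all the clues, so india ∈ H.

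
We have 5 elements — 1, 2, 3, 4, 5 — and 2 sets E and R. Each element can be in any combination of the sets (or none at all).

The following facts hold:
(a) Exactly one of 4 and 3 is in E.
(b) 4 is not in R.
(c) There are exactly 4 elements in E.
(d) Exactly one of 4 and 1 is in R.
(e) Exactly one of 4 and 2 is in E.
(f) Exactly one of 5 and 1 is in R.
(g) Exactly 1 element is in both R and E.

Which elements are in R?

R = {1}

From (b): 4 ∉ R.
(d) (exactly one): 1 ∈ R.
(f) (exactly one): 5 ∉ R.
Suppose 2 ∈ R: no assignment then satisfies all the clues, so 2 ∉ R.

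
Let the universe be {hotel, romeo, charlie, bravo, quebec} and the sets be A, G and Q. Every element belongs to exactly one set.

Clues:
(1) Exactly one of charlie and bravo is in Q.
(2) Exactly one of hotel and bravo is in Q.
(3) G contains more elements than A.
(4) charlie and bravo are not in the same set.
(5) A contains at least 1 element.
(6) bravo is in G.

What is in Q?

Q = {charlie, hotel}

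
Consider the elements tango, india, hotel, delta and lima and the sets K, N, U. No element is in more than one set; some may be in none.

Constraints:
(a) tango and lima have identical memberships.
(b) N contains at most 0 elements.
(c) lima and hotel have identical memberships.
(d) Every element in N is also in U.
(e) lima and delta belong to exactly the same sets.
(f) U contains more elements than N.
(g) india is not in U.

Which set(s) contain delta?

delta: U

From (g): india ∉ U.
(b): N already has 0, so the rest are out.
Suppose delta ∈ K: no assignment then satisfies all the clues, so delta ∉ K.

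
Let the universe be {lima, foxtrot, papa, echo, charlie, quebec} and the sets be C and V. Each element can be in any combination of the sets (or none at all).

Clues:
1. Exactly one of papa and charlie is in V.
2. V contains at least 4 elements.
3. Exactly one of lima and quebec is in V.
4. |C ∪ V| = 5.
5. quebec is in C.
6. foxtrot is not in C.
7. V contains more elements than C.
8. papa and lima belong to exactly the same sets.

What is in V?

V = {echo, foxtrot, lima, papa}

From (5): quebec ∈ C.
From (6): foxtrot ∉ C.
Suppose lima ∉ V: no assignment then satisfies all the clues, so lima ∈ V.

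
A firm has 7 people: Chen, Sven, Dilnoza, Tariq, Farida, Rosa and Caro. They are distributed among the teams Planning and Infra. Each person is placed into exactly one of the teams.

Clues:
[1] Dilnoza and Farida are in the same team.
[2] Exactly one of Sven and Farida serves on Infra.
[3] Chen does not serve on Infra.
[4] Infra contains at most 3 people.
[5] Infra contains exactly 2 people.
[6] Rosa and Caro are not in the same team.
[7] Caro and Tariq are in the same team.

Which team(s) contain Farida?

From (3): Chen ∉ Infra.
Only one team left: Chen ∈ Planning.
Suppose Farida ∉ Planning: no assignment then satisfies all the clues, so Farida ∈ Planning.

Farida: Planning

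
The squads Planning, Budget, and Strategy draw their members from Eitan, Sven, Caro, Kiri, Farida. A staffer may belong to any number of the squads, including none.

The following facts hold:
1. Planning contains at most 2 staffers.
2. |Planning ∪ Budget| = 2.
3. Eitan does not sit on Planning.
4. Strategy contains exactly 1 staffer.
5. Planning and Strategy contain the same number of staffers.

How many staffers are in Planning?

1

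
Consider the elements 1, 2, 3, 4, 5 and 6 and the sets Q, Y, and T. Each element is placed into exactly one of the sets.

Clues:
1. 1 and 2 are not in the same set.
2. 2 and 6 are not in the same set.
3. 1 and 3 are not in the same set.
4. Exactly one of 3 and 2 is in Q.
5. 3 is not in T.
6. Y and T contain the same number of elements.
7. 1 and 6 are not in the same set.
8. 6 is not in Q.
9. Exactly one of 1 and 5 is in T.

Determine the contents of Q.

Q = {2, 5}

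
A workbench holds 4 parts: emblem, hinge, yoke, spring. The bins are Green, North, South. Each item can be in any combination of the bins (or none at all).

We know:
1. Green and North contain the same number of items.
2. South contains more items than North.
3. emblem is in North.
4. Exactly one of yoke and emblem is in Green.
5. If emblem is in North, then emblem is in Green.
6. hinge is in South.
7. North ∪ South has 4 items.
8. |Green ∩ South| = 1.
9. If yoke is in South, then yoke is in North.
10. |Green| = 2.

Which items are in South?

South = {hinge, spring, yoke}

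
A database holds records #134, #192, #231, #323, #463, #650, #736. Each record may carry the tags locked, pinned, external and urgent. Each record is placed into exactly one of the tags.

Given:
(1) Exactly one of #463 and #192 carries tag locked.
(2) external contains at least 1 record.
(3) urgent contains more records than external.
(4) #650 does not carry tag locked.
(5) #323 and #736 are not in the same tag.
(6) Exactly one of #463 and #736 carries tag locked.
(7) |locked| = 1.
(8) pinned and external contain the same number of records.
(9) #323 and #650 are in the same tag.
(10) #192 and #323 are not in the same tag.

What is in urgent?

urgent = {#134, #231, #323, #650}

From (4): #650 ∉ locked.
(9): #323 matches #650: #323 ∉ locked.
Suppose #134 ∉ urgent: no assignment then satisfies all the clues, so #134 ∈ urgent.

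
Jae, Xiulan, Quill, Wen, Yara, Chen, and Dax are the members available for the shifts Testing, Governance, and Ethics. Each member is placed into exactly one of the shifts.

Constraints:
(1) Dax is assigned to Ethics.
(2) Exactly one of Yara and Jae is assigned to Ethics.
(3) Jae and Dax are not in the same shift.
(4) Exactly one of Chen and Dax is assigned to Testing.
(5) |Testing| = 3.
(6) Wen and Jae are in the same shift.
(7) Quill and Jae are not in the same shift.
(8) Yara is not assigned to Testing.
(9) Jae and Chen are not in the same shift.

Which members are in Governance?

Governance = {Jae, Wen}

From (1): Dax ∈ Ethics.
From (8): Yara ∉ Testing.
(3): Jae ∉ Ethics.
(4) (exactly one): Chen ∈ Testing.
(6): Wen matches Jae: Wen ∉ Ethics.
(9): Jae ∉ Testing.
Only one shift left: Jae ∈ Governance.
(2) (exactly one): Yara ∈ Ethics.
(6): Wen matches Jae: Wen ∉ Testing.
(6): Wen matches Jae: Wen ∈ Governance.
(7): Quill ∉ Governance.
(5): only 3 candidates remain for Testing, so all are in.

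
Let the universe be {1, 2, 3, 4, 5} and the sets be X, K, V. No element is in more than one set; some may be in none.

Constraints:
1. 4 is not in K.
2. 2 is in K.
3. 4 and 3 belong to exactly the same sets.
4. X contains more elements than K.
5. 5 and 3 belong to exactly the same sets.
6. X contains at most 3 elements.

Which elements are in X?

X = {3, 4, 5}

From (1): 4 ∉ K.
From (2): 2 ∈ K.
(3): 3 matches 4: 3 ∉ K.
(5): 5 matches 3: 5 ∉ K.
Suppose 1 ∈ X: no assignment then satisfies all the clues, so 1 ∉ X.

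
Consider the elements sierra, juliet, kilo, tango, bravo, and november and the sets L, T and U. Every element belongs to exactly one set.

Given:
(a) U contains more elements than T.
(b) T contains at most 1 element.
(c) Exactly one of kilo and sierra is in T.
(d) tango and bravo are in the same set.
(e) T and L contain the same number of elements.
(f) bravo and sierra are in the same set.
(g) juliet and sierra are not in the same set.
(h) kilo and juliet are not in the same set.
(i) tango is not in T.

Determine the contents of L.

L = {juliet}

From (i): tango ∉ T.
(d): bravo matches tango: bravo ∉ T.
(f): sierra matches bravo: sierra ∉ T.
(c) (exactly one): kilo ∈ T.
(h): juliet ∉ T.
(b): T already has 1, so the rest are out.
Suppose sierra ∈ L: no assignment then satisfies all the clues, so sierra ∉ L.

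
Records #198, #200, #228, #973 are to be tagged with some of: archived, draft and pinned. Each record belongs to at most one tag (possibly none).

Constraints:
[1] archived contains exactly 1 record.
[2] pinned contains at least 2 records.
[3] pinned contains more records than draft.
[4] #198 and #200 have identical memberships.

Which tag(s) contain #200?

#200: pinned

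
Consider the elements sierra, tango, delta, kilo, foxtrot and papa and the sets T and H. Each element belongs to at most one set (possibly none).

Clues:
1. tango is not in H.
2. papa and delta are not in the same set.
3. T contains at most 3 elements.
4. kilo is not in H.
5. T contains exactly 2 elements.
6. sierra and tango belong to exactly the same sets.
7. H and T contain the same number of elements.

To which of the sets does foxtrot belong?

foxtrot: H

From (1): tango ∉ H.
From (4): kilo ∉ H.
(6): sierra matches tango: sierra ∉ H.
Suppose foxtrot ∈ T: no assignment then satisfies all the clues, so foxtrot ∉ T.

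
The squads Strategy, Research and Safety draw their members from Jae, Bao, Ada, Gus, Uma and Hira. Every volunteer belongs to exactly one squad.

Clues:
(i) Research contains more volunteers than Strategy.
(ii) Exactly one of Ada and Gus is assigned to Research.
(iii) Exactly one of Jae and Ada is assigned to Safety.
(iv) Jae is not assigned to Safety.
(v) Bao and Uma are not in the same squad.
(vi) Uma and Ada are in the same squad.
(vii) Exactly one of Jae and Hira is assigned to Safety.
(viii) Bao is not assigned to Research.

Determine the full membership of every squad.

Strategy = {Bao}; Research = {Gus, Jae}; Safety = {Ada, Hira, Uma}

From (iv): Jae ∉ Safety.
From (viii): Bao ∉ Research.
(iii) (exactly one): Ada ∈ Safety.
(vi): Uma matches Ada: Uma ∉ Strategy.
(vi): Uma matches Ada: Uma ∉ Research.
(vi): Uma matches Ada: Uma ∈ Safety.
(vii) (exactly one): Hira ∈ Safety.
(ii) (exactly one): Gus ∈ Research.
(v): Bao ∉ Safety.
Only one squad left: Bao ∈ Strategy.
Suppose Jae ∈ Strategy: no assignment then satisfies all the clues, so Jae ∉ Strategy.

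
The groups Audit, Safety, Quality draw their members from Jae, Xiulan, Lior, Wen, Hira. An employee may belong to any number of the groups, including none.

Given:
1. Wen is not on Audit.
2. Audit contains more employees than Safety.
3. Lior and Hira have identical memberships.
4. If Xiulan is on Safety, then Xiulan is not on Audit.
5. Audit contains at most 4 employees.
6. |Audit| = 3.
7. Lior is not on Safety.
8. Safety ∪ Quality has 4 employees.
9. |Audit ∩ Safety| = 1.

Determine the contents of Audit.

Audit = {Hira, Jae, Lior}

From (1): Wen ∉ Audit.
From (7): Lior ∉ Safety.
(3): Hira matches Lior: Hira ∉ Safety.
Suppose Jae ∉ Audit: no assignment then satisfies all the clues, so Jae ∈ Audit.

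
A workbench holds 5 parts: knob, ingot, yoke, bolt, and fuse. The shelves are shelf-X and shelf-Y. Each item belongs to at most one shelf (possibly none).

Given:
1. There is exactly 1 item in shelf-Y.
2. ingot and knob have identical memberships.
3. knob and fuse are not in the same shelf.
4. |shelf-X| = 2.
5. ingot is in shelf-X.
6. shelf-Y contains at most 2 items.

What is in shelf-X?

shelf-X = {ingot, knob}

From (5): ingot ∈ shelf-X.
(2): knob matches ingot: knob ∈ shelf-X.
(3): fuse ∉ shelf-X.
(4): shelf-X already has 2, so the rest are out.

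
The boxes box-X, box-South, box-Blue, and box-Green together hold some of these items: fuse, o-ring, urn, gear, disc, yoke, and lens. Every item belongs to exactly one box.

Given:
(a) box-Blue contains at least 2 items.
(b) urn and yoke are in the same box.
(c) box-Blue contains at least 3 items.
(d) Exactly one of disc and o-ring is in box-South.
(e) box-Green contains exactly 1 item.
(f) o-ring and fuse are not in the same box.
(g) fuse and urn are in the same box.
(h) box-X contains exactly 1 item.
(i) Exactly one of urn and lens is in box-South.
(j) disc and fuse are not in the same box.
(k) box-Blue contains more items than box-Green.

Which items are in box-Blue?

box-Blue = {fuse, urn, yoke}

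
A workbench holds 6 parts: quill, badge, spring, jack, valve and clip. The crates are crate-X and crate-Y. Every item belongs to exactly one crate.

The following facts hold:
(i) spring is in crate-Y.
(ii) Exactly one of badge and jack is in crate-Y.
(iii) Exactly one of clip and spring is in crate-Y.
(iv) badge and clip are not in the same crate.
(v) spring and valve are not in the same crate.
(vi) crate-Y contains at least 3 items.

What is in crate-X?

crate-X = {clip, jack, valve}

From (i): spring ∈ crate-Y.
(iii) (exactly one): clip ∉ crate-Y.
(v): valve ∉ crate-Y.
Only one crate left: valve ∈ crate-X.
Only one crate left: clip ∈ crate-X.
(iv): badge ∉ crate-X.
Only one crate left: badge ∈ crate-Y.
(ii) (exactly one): jack ∉ crate-Y.
(vi): only 3 candidates remain for crate-Y, so all are in.
Only one crate left: jack ∈ crate-X.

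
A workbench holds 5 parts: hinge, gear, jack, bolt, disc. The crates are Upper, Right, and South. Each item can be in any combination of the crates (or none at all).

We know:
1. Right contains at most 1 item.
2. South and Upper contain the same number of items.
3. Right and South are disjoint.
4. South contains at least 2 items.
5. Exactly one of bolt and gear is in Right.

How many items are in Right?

1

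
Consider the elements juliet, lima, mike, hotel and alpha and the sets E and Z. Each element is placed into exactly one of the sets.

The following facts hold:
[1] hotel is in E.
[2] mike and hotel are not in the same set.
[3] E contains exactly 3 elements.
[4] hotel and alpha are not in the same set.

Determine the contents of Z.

Z = {alpha, mike}

From (1): hotel ∈ E.
(2): mike ∉ E.
(4): alpha ∉ E.
Only one set left: mike ∈ Z.
Only one set left: alpha ∈ Z.
(3): only 3 candidates remain for E, so all are in.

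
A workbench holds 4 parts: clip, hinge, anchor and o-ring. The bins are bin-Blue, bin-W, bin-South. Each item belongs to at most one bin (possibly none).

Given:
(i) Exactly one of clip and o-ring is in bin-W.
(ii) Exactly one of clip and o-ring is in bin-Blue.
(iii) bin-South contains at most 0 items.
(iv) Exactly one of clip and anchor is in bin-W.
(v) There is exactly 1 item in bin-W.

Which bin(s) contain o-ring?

(iii): bin-South already has 0, so the rest are out.
Suppose o-ring ∉ bin-Blue: no assignment then satisfies all the clues, so o-ring ∈ bin-Blue.

o-ring: bin-Blue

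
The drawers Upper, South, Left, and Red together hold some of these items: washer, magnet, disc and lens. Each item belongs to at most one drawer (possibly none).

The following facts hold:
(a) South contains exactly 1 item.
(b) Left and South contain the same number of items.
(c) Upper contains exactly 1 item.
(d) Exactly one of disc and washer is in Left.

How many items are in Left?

1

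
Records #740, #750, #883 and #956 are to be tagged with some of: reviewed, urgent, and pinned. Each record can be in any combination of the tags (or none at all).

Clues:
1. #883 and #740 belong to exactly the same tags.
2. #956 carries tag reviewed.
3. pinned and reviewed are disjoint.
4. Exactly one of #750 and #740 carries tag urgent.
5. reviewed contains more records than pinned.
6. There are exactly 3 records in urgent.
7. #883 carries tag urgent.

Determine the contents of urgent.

urgent = {#740, #883, #956}

From (2): #956 ∈ reviewed.
From (7): #883 ∈ urgent.
(1): #740 matches #883: #740 ∈ urgent.
(3) (disjoint): #956 ∉ pinned.
(4) (exactly one): #750 ∉ urgent.
(6): only 3 candidates remain for urgent, so all are in.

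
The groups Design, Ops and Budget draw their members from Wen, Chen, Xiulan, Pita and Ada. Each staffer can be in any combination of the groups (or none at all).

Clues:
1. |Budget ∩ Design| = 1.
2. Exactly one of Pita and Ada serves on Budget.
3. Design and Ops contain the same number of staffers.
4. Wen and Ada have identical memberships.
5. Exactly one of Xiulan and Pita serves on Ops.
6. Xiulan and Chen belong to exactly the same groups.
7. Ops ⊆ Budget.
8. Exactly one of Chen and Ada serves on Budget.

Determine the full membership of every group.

Design = {Pita}; Ops = {Pita}; Budget = {Chen, Pita, Xiulan}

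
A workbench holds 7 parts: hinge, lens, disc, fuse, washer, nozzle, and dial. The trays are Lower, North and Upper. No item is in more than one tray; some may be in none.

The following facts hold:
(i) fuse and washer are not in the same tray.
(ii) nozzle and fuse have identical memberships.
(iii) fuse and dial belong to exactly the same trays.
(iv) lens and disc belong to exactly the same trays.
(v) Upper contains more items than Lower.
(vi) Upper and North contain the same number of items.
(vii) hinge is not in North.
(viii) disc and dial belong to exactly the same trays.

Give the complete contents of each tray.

From (vii): hinge ∉ North.
Suppose hinge ∈ Lower: no assignment then satisfies all the clues, so hinge ∉ Lower.

Lower = {}; North = {washer}; Upper = {hinge}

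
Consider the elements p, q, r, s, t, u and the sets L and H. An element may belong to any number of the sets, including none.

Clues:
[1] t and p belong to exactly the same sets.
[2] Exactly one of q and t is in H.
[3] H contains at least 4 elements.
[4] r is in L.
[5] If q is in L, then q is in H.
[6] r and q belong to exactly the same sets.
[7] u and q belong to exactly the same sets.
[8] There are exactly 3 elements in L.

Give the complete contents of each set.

L = {q, r, u}; H = {q, r, s, u}

From (4): r ∈ L.
(6): q matches r: q ∈ L.
(7): u matches q: u ∈ L.
(8): L already has 3, so the rest are out.
(5): q ∈ H.
(6): r matches q: r ∈ H.
(7): u matches q: u ∈ H.
(2) (exactly one): t ∉ H.
(1): p matches t: p ∉ H.
(3): only 4 candidates remain for H, so all are in.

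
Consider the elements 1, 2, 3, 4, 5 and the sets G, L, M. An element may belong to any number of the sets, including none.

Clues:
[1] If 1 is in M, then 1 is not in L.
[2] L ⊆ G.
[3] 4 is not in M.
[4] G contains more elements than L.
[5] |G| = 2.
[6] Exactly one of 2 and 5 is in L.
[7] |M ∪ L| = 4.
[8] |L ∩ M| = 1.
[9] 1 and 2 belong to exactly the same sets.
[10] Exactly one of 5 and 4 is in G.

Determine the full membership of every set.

G = {3, 5}; L = {5}; M = {1, 2, 3, 5}

From (3): 4 ∉ M.
Suppose 1 ∈ G: no assignment then satisfies all the clues, so 1 ∉ G.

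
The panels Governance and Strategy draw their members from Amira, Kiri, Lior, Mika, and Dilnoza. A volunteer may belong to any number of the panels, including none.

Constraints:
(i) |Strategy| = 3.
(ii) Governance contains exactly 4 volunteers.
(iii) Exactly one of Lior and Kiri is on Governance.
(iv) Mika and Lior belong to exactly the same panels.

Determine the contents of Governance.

Governance = {Amira, Dilnoza, Lior, Mika}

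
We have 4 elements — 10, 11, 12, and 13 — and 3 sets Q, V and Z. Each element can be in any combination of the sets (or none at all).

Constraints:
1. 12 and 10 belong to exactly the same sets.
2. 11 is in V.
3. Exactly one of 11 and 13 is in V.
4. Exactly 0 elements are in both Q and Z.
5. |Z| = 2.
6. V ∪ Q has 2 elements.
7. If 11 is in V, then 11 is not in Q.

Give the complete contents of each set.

Q = {13}; V = {11}; Z = {10, 12}

From (2): 11 ∈ V.
(3) (exactly one): 13 ∉ V.
(7): 11 ∉ Q.
Suppose 10 ∈ Q: no assignment then satisfies all the clues, so 10 ∉ Q.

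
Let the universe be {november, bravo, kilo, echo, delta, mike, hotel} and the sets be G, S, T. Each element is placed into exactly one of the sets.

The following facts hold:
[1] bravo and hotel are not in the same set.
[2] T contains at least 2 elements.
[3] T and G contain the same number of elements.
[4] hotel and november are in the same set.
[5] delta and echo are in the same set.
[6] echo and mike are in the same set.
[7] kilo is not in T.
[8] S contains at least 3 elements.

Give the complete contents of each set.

G = {bravo, kilo}; S = {delta, echo, mike}; T = {hotel, november}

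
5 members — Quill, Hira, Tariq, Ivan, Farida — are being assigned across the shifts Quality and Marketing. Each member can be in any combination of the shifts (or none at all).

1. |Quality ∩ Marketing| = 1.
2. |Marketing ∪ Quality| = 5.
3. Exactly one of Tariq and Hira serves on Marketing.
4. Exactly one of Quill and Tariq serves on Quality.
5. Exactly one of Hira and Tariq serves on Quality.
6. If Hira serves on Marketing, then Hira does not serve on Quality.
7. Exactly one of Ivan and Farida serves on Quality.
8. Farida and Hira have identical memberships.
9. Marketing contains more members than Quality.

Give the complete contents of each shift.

Quality = {Ivan, Tariq}; Marketing = {Farida, Hira, Ivan, Quill}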